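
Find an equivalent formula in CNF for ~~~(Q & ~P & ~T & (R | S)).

(~Q | P | T | ~R) & (~Q | P | T | ~S)

~~~(Q & ~P & ~T & (R | S))
= ~(Q & ~P & ~T & (R | S))
= ~Q | ~~P | ~~T | ~(R | S)
= ~Q | P | ~~T | ~(R | S)
= ~Q | P | T | ~(R | S)
= ~Q | P | T | (~R & ~S)
= (~Q | P | T | ~R) & (~Q | P | T | ~S)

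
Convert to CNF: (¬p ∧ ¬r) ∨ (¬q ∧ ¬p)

(¬p ∧ ¬r) ∨ (¬q ∧ ¬p)
≡ (¬p ∨ ¬q) ∧ (¬p ∨ ¬p) ∧ (¬r ∨ ¬q) ∧ (¬r ∨ ¬p)   [distribute ∨ over ∧]
≡ ¬p ∧ (¬r ∨ ¬q)   [simplify]

¬p ∧ (¬r ∨ ¬q)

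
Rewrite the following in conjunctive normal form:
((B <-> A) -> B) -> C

(~A | B | C) & (~B | C)

((B <-> A) -> B) -> C
≡ ~((B <-> A) -> B) | C   [eliminate ->]
≡ ~(~(B <-> A) | B) | C   [eliminate ->]
≡ ~(~((B -> A) & (A -> B)) | B) | C   [eliminate <->]
≡ ~(~((~B | A) & (A -> B)) | B) | C   [eliminate ->]
≡ ~(~((~B | A) & (~A | B)) | B) | C   [eliminate ->]
≡ (~~((~B | A) & (~A | B)) & ~B) | C   [De Morgan]
≡ ((~B | A) & (~A | B) & ~B) | C   [double negation]
≡ (~B | A | C) & (~A | B | C) & (~B | C)   [distribute | over &]
≡ (~A | B | C) & (~B | C)   [simplify]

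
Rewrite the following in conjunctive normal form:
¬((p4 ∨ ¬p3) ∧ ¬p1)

(¬p4 ∨ p1) ∧ (p3 ∨ p1)

¬((p4 ∨ ¬p3) ∧ ¬p1)
⇔ ¬(p4 ∨ ¬p3) ∨ ¬¬p1
⇔ (¬p4 ∧ ¬¬p3) ∨ ¬¬p1
⇔ (¬p4 ∧ p3) ∨ ¬¬p1
⇔ (¬p4 ∧ p3) ∨ p1
⇔ (¬p4 ∨ p1) ∧ (p3 ∨ p1)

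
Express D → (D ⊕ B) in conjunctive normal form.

D → (D ⊕ B)
= ¬D ∨ (D ⊕ B)   — eliminate →
= ¬D ∨ ((D ∨ B) ∧ ¬(D ∧ B))   — expand ⊕
= ¬D ∨ ((D ∨ B) ∧ (¬D ∨ ¬B))   — De Morgan
= (¬D ∨ D ∨ B) ∧ (¬D ∨ ¬D ∨ ¬B)   — distribute ∨ over ∧
= ¬D ∨ ¬B   — simplify

¬D ∨ ¬B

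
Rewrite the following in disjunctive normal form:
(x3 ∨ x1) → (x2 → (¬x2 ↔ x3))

(x3 ∨ x1) → (x2 → (¬x2 ↔ x3))
≡ ¬(x3 ∨ x1) ∨ (x2 → (¬x2 ↔ x3))   (eliminate →)
≡ ¬(x3 ∨ x1) ∨ ¬x2 ∨ (¬x2 ↔ x3)   (eliminate →)
≡ ¬(x3 ∨ x1) ∨ ¬x2 ∨ ((¬x2 → x3) ∧ (x3 → ¬x2))   (eliminate ↔)
≡ ¬(x3 ∨ x1) ∨ ¬x2 ∨ ((¬¬x2 ∨ x3) ∧ (x3 → ¬x2))   (eliminate →)
≡ ¬(x3 ∨ x1) ∨ ¬x2 ∨ ((¬¬x2 ∨ x3) ∧ (¬x3 ∨ ¬x2))   (eliminate →)
≡ (¬x3 ∧ ¬x1) ∨ ¬x2 ∨ ((¬¬x2 ∨ x3) ∧ (¬x3 ∨ ¬x2))   (De Morgan)
≡ (¬x3 ∧ ¬x1) ∨ ¬x2 ∨ ((x2 ∨ x3) ∧ (¬x3 ∨ ¬x2))   (double negation)
≡ (¬x3 ∧ ¬x1) ∨ ¬x2 ∨ (x2 ∧ ¬x3) ∨ (x2 ∧ ¬x2) ∨ (x3 ∧ ¬x3) ∨ (x3 ∧ ¬x2)   (distribute ∧ over ∨)
≡ (¬x3 ∧ ¬x1) ∨ ¬x2 ∨ (x2 ∧ ¬x3)   (simplify)

(¬x3 ∧ ¬x1) ∨ ¬x2 ∨ (x2 ∧ ¬x3)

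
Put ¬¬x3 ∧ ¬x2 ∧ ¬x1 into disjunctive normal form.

¬¬x3 ∧ ¬x2 ∧ ¬x1
⇔ x3 ∧ ¬x2 ∧ ¬x1

x3 ∧ ¬x2 ∧ ¬x1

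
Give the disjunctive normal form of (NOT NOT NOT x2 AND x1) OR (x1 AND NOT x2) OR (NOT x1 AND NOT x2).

(NOT x2 AND x1) OR (NOT x1 AND NOT x2)

(NOT NOT NOT x2 AND x1) OR (x1 AND NOT x2) OR (NOT x1 AND NOT x2)
= (NOT x2 AND x1) OR (x1 AND NOT x2) OR (NOT x1 AND NOT x2)   [double negation]
= (NOT x2 AND x1) OR (NOT x1 AND NOT x2)   [simplify]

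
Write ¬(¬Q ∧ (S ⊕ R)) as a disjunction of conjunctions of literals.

Q ∨ (¬S ∧ ¬R) ∨ (R ∧ S)

¬(¬Q ∧ (S ⊕ R))
⇔ ¬(¬Q ∧ ((S ∧ ¬R) ∨ (¬S ∧ R)))   [expand ⊕]
⇔ ¬¬Q ∨ ¬((S ∧ ¬R) ∨ (¬S ∧ R))   [De Morgan]
⇔ Q ∨ ¬((S ∧ ¬R) ∨ (¬S ∧ R))   [double negation]
⇔ Q ∨ (¬(S ∧ ¬R) ∧ ¬(¬S ∧ R))   [De Morgan]
⇔ Q ∨ ((¬S ∨ ¬¬R) ∧ ¬(¬S ∧ R))   [De Morgan]
⇔ Q ∨ ((¬S ∨ R) ∧ ¬(¬S ∧ R))   [double negation]
⇔ Q ∨ ((¬S ∨ R) ∧ (¬¬S ∨ ¬R))   [De Morgan]
⇔ Q ∨ ((¬S ∨ R) ∧ (S ∨ ¬R))   [double negation]
⇔ Q ∨ (¬S ∧ S) ∨ (¬S ∧ ¬R) ∨ (R ∧ S) ∨ (R ∧ ¬R)   [distribute ∧ over ∨]
⇔ Q ∨ (¬S ∧ ¬R) ∨ (R ∧ S)   [simplify]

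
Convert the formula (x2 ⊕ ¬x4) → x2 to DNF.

(x2 ⊕ ¬x4) → x2
≡ ¬(x2 ⊕ ¬x4) ∨ x2   [eliminate →]
≡ ¬((x2 ∧ ¬¬x4) ∨ (¬x2 ∧ ¬x4)) ∨ x2   [expand ⊕]
≡ (¬(x2 ∧ ¬¬x4) ∧ ¬(¬x2 ∧ ¬x4)) ∨ x2   [De Morgan]
≡ ((¬x2 ∨ ¬¬¬x4) ∧ ¬(¬x2 ∧ ¬x4)) ∨ x2   [De Morgan]
≡ ((¬x2 ∨ ¬x4) ∧ ¬(¬x2 ∧ ¬x4)) ∨ x2   [double negation]
≡ ((¬x2 ∨ ¬x4) ∧ (¬¬x2 ∨ ¬¬x4)) ∨ x2   [De Morgan]
≡ ((¬x2 ∨ ¬x4) ∧ (x2 ∨ ¬¬x4)) ∨ x2   [double negation]
≡ ((¬x2 ∨ ¬x4) ∧ (x2 ∨ x4)) ∨ x2   [double negation]
≡ (¬x2 ∧ x2) ∨ (¬x2 ∧ x4) ∨ (¬x4 ∧ x2) ∨ (¬x4 ∧ x4) ∨ x2   [distribute ∧ over ∨]
≡ (¬x2 ∧ x4) ∨ x2   [simplify]

(¬x2 ∧ x4) ∨ x2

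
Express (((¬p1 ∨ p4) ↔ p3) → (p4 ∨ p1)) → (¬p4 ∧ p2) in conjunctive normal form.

(p1 ∨ p3 ∨ p2) ∧ ¬p4 ∧ (¬p1 ∨ p2)

(((¬p1 ∨ p4) ↔ p3) → (p4 ∨ p1)) → (¬p4 ∧ p2)
≡ ¬(((¬p1 ∨ p4) ↔ p3) → (p4 ∨ p1)) ∨ (¬p4 ∧ p2)   [eliminate →]
≡ ¬(¬((¬p1 ∨ p4) ↔ p3) ∨ p4 ∨ p1) ∨ (¬p4 ∧ p2)   [eliminate →]
≡ ¬(¬(((¬p1 ∨ p4) → p3) ∧ (p3 → (¬p1 ∨ p4))) ∨ p4 ∨ p1) ∨ (¬p4 ∧ p2)   [eliminate ↔]
≡ ¬(¬((¬(¬p1 ∨ p4) ∨ p3) ∧ (p3 → (¬p1 ∨ p4))) ∨ p4 ∨ p1) ∨ (¬p4 ∧ p2)   [eliminate →]
≡ ¬(¬((¬(¬p1 ∨ p4) ∨ p3) ∧ (¬p3 ∨ ¬p1 ∨ p4)) ∨ p4 ∨ p1) ∨ (¬p4 ∧ p2)   [eliminate →]
≡ (¬¬((¬(¬p1 ∨ p4) ∨ p3) ∧ (¬p3 ∨ ¬p1 ∨ p4)) ∧ ¬p4 ∧ ¬p1) ∨ (¬p4 ∧ p2)   [De Morgan]
≡ ((¬(¬p1 ∨ p4) ∨ p3) ∧ (¬p3 ∨ ¬p1 ∨ p4) ∧ ¬p4 ∧ ¬p1) ∨ (¬p4 ∧ p2)   [double negation]
≡ (((¬¬p1 ∧ ¬p4) ∨ p3) ∧ (¬p3 ∨ ¬p1 ∨ p4) ∧ ¬p4 ∧ ¬p1) ∨ (¬p4 ∧ p2)   [De Morgan]
≡ (((p1 ∧ ¬p4) ∨ p3) ∧ (¬p3 ∨ ¬p1 ∨ p4) ∧ ¬p4 ∧ ¬p1) ∨ (¬p4 ∧ p2)   [double negation]
≡ (p1 ∨ p3 ∨ ¬p4) ∧ (p1 ∨ p3 ∨ p2) ∧ (¬p4 ∨ p3 ∨ ¬p4) ∧ (¬p4 ∨ p3 ∨ p2) ∧ (¬p3 ∨ ¬p1 ∨ p4 ∨ ¬p4) ∧ (¬p3 ∨ ¬p1 ∨ p4 ∨ p2) ∧ (¬p4 ∨ ¬p4) ∧ (¬p4 ∨ p2) ∧ (¬p1 ∨ ¬p4) ∧ (¬p1 ∨ p2)   [distribute ∨ over ∧]
≡ (p1 ∨ p3 ∨ p2) ∧ ¬p4 ∧ (¬p1 ∨ p2)   [simplify]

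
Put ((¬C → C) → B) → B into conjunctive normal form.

C ∨ B

((¬C → C) → B) → B
≡ ¬((¬C → C) → B) ∨ B   [eliminate →]
≡ ¬(¬(¬C → C) ∨ B) ∨ B   [eliminate →]
≡ ¬(¬(¬¬C ∨ C) ∨ B) ∨ B   [eliminate →]
≡ (¬¬(¬¬C ∨ C) ∧ ¬B) ∨ B   [De Morgan]
≡ ((¬¬C ∨ C) ∧ ¬B) ∨ B   [double negation]
≡ ((C ∨ C) ∧ ¬B) ∨ B   [double negation]
≡ (C ∨ C ∨ B) ∧ (¬B ∨ B)   [distribute ∨ over ∧]
≡ C ∨ B   [simplify]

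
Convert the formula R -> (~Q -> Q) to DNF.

~R | Q

R -> (~Q -> Q)
= ~R | (~Q -> Q)   — eliminate ->
= ~R | ~~Q | Q   — eliminate ->
= ~R | Q | Q   — double negation
= ~R | Q   — simplify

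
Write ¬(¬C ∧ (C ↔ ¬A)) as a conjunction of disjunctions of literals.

¬(¬C ∧ (C ↔ ¬A))
⇔ ¬(¬C ∧ (C → ¬A) ∧ (¬A → C))   — eliminate ↔
⇔ ¬(¬C ∧ (¬C ∨ ¬A) ∧ (¬A → C))   — eliminate →
⇔ ¬(¬C ∧ (¬C ∨ ¬A) ∧ (¬¬A ∨ C))   — eliminate →
⇔ ¬¬C ∨ ¬(¬C ∨ ¬A) ∨ ¬(¬¬A ∨ C)   — De Morgan
⇔ C ∨ ¬(¬C ∨ ¬A) ∨ ¬(¬¬A ∨ C)   — double negation
⇔ C ∨ (¬¬C ∧ ¬¬A) ∨ ¬(¬¬A ∨ C)   — De Morgan
⇔ C ∨ (C ∧ ¬¬A) ∨ ¬(¬¬A ∨ C)   — double negation
⇔ C ∨ (C ∧ A) ∨ ¬(¬¬A ∨ C)   — double negation
⇔ C ∨ (C ∧ A) ∨ (¬¬¬A ∧ ¬C)   — De Morgan
⇔ C ∨ (C ∧ A) ∨ (¬A ∧ ¬C)   — double negation
⇔ (C ∨ C ∨ ¬A) ∧ (C ∨ C ∨ ¬C) ∧ (C ∨ A ∨ ¬A) ∧ (C ∨ A ∨ ¬C)   — distribute ∨ over ∧
⇔ C ∨ ¬A   — simplify

C ∨ ¬A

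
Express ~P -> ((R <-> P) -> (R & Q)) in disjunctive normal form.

~P -> ((R <-> P) -> (R & Q))
= ~~P | ((R <-> P) -> (R & Q))   [eliminate ->]
= ~~P | ~(R <-> P) | (R & Q)   [eliminate ->]
= ~~P | ~((R -> P) & (P -> R)) | (R & Q)   [eliminate <->]
= ~~P | ~((~R | P) & (P -> R)) | (R & Q)   [eliminate ->]
= ~~P | ~((~R | P) & (~P | R)) | (R & Q)   [eliminate ->]
= P | ~((~R | P) & (~P | R)) | (R & Q)   [double negation]
= P | ~(~R | P) | ~(~P | R) | (R & Q)   [De Morgan]
= P | (~~R & ~P) | ~(~P | R) | (R & Q)   [De Morgan]
= P | (R & ~P) | ~(~P | R) | (R & Q)   [double negation]
= P | (R & ~P) | (~~P & ~R) | (R & Q)   [De Morgan]
= P | (R & ~P) | (P & ~R) | (R & Q)   [double negation]
= P | (R & ~P) | (R & Q)   [simplify]

P | (R & ~P) | (R & Q)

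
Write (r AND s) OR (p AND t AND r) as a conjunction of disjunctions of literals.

r AND (s OR p) AND (s OR t)

(r AND s) OR (p AND t AND r)
= (r OR p) AND (r OR t) AND (r OR r) AND (s OR p) AND (s OR t) AND (s OR r)
= r AND (s OR p) AND (s OR t)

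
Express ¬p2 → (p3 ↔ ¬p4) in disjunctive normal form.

¬p2 → (p3 ↔ ¬p4)
≡ ¬¬p2 ∨ (p3 ↔ ¬p4)   [eliminate →]
≡ ¬¬p2 ∨ ((p3 → ¬p4) ∧ (¬p4 → p3))   [eliminate ↔]
≡ ¬¬p2 ∨ ((¬p3 ∨ ¬p4) ∧ (¬p4 → p3))   [eliminate →]
≡ ¬¬p2 ∨ ((¬p3 ∨ ¬p4) ∧ (¬¬p4 ∨ p3))   [eliminate →]
≡ p2 ∨ ((¬p3 ∨ ¬p4) ∧ (¬¬p4 ∨ p3))   [double negation]
≡ p2 ∨ ((¬p3 ∨ ¬p4) ∧ (p4 ∨ p3))   [double negation]
≡ p2 ∨ (¬p3 ∧ p4) ∨ (¬p3 ∧ p3) ∨ (¬p4 ∧ p4) ∨ (¬p4 ∧ p3)   [distribute ∧ over ∨]
≡ p2 ∨ (¬p3 ∧ p4) ∨ (¬p4 ∧ p3)   [simplify]

p2 ∨ (¬p3 ∧ p4) ∨ (¬p4 ∧ p3)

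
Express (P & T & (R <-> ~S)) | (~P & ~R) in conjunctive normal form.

(P & T & (R <-> ~S)) | (~P & ~R)
≡ (P & T & (R -> ~S) & (~S -> R)) | (~P & ~R)   (eliminate <->)
≡ (P & T & (~R | ~S) & (~S -> R)) | (~P & ~R)   (eliminate ->)
≡ (P & T & (~R | ~S) & (~~S | R)) | (~P & ~R)   (eliminate ->)
≡ (P & T & (~R | ~S) & (S | R)) | (~P & ~R)   (double negation)
≡ (P | ~P) & (P | ~R) & (T | ~P) & (T | ~R) & (~R | ~S | ~P) & (~R | ~S | ~R) & (S | R | ~P) & (S | R | ~R)   (distribute | over &)
≡ (P | ~R) & (T | ~P) & (T | ~R) & (~R | ~S) & (S | R | ~P)   (simplify)

(P | ~R) & (T | ~P) & (T | ~R) & (~R | ~S) & (S | R | ~P)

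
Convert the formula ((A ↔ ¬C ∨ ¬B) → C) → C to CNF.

C ∨ A

((A ↔ ¬C ∨ ¬B) → C) → C
= ¬((A ↔ ¬C ∨ ¬B) → C) ∨ C   [eliminate →]
= ¬(¬(A ↔ ¬C ∨ ¬B) ∨ C) ∨ C   [eliminate →]
= ¬(¬((A → ¬C ∨ ¬B) ∧ (¬C ∨ ¬B → A)) ∨ C) ∨ C   [eliminate ↔]
= ¬(¬((¬A ∨ ¬C ∨ ¬B) ∧ (¬C ∨ ¬B → A)) ∨ C) ∨ C   [eliminate →]
= ¬(¬((¬A ∨ ¬C ∨ ¬B) ∧ (¬(¬C ∨ ¬B) ∨ A)) ∨ C) ∨ C   [eliminate →]
= ¬¬((¬A ∨ ¬C ∨ ¬B) ∧ (¬(¬C ∨ ¬B) ∨ A)) ∧ ¬C ∨ C   [De Morgan]
= (¬A ∨ ¬C ∨ ¬B) ∧ (¬(¬C ∨ ¬B) ∨ A) ∧ ¬C ∨ C   [double negation]
= (¬A ∨ ¬C ∨ ¬B) ∧ (¬¬C ∧ ¬¬B ∨ A) ∧ ¬C ∨ C   [De Morgan]
= (¬A ∨ ¬C ∨ ¬B) ∧ (C ∧ ¬¬B ∨ A) ∧ ¬C ∨ C   [double negation]
= (¬A ∨ ¬C ∨ ¬B) ∧ (C ∧ B ∨ A) ∧ ¬C ∨ C   [double negation]
= (¬A ∨ ¬C ∨ ¬B ∨ C) ∧ (C ∨ A ∨ C) ∧ (B ∨ A ∨ C) ∧ (¬C ∨ C)   [distribute ∨ over ∧]
= C ∨ A   [simplify]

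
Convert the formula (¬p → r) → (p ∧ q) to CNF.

(¬p → r) → (p ∧ q)
⇔ ¬(¬p → r) ∨ (p ∧ q)   — eliminate →
⇔ ¬(¬¬p ∨ r) ∨ (p ∧ q)   — eliminate →
⇔ (¬¬¬p ∧ ¬r) ∨ (p ∧ q)   — De Morgan
⇔ (¬p ∧ ¬r) ∨ (p ∧ q)   — double negation
⇔ (¬p ∨ p) ∧ (¬p ∨ q) ∧ (¬r ∨ p) ∧ (¬r ∨ q)   — distribute ∨ over ∧
⇔ (¬p ∨ q) ∧ (¬r ∨ p) ∧ (¬r ∨ q)   — simplify

(¬p ∨ q) ∧ (¬r ∨ p) ∧ (¬r ∨ q)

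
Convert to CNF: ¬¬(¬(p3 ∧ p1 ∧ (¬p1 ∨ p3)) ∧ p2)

¬¬(¬(p3 ∧ p1 ∧ (¬p1 ∨ p3)) ∧ p2)
≡ ¬(p3 ∧ p1 ∧ (¬p1 ∨ p3)) ∧ p2   [double negation]
≡ (¬p3 ∨ ¬p1 ∨ ¬(¬p1 ∨ p3)) ∧ p2   [De Morgan]
≡ (¬p3 ∨ ¬p1 ∨ (¬¬p1 ∧ ¬p3)) ∧ p2   [De Morgan]
≡ (¬p3 ∨ ¬p1 ∨ (p1 ∧ ¬p3)) ∧ p2   [double negation]
≡ (¬p3 ∨ ¬p1 ∨ p1) ∧ (¬p3 ∨ ¬p1 ∨ ¬p3) ∧ p2   [distribute ∨ over ∧]
≡ (¬p3 ∨ ¬p1) ∧ p2   [simplify]

(¬p3 ∨ ¬p1) ∧ p2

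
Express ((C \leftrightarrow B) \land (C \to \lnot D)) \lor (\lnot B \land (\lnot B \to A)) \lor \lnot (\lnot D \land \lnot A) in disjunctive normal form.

((C \leftrightarrow B) \land (C \to \lnot D)) \lor (\lnot B \land (\lnot B \to A)) \lor \lnot (\lnot D \land \lnot A)
⇔ ((C \to B) \land (B \to C) \land (C \to \lnot D)) \lor (\lnot B \land (\lnot B \to A)) \lor \lnot (\lnot D \land \lnot A)   — eliminate \leftrightarrow
⇔ ((\lnot C \lor B) \land (B \to C) \land (C \to \lnot D)) \lor (\lnot B \land (\lnot B \to A)) \lor \lnot (\lnot D \land \lnot A)   — eliminate \to
⇔ ((\lnot C \lor B) \land (\lnot B \lor C) \land (C \to \lnot D)) \lor (\lnot B \land (\lnot B \to A)) \lor \lnot (\lnot D \land \lnot A)   — eliminate \to
⇔ ((\lnot C \lor B) \land (\lnot B \lor C) \land (\lnot C \lor \lnot D)) \lor (\lnot B \land (\lnot B \to A)) \lor \lnot (\lnot D \land \lnot A)   — eliminate \to
⇔ ((\lnot C \lor B) \land (\lnot B \lor C) \land (\lnot C \lor \lnot D)) \lor (\lnot B \land (\lnot \lnot B \lor A)) \lor \lnot (\lnot D \land \lnot A)   — eliminate \to
⇔ ((\lnot C \lor B) \land (\lnot B \lor C) \land (\lnot C \lor \lnot D)) \lor (\lnot B \land (B \lor A)) \lor \lnot (\lnot D \land \lnot A)   — double negation
⇔ ((\lnot C \lor B) \land (\lnot B \lor C) \land (\lnot C \lor \lnot D)) \lor (\lnot B \land (B \lor A)) \lor \lnot \lnot D \lor \lnot \lnot A   — De Morgan
⇔ ((\lnot C \lor B) \land (\lnot B \lor C) \land (\lnot C \lor \lnot D)) \lor (\lnot B \land (B \lor A)) \lor D \lor \lnot \lnot A   — double negation
⇔ ((\lnot C \lor B) \land (\lnot B \lor C) \land (\lnot C \lor \lnot D)) \lor (\lnot B \land (B \lor A)) \lor D \lor A   — double negation
⇔ (\lnot C \land \lnot B \land \lnot C) \lor (\lnot C \land \lnot B \land \lnot D) \lor (\lnot C \land C \land \lnot C) \lor (\lnot C \land C \land \lnot D) \lor (B \land \lnot B \land \lnot C) \lor (B \land \lnot B \land \lnot D) \lor (B \land C \land \lnot C) \lor (B \land C \land \lnot D) \lor (\lnot B \land B) \lor (\lnot B \land A) \lor D \lor A   — distribute \land over \lor
⇔ (\lnot C \land \lnot B) \lor (B \land C \land \lnot D) \lor D \lor A   — simplify

(\lnot C \land \lnot B) \lor (B \land C \land \lnot D) \lor D \lor A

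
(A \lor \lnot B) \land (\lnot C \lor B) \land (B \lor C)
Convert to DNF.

(A \lor \lnot B) \land (\lnot C \lor B) \land (B \lor C)
= (A \land \lnot C \land B) \lor (A \land \lnot C \land C) \lor (A \land B \land B) \lor (A \land B \land C) \lor (\lnot B \land \lnot C \land B) \lor (\lnot B \land \lnot C \land C) \lor (\lnot B \land B \land B) \lor (\lnot B \land B \land C)
= A \land B

A \land B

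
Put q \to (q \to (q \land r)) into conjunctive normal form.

q \to (q \to (q \land r))
≡ \lnot q \lor (q \to (q \land r))   (eliminate \to)
≡ \lnot q \lor \lnot q \lor (q \land r)   (eliminate \to)
≡ (\lnot q \lor \lnot q \lor q) \land (\lnot q \lor \lnot q \lor r)   (distribute \lor over \land)
≡ \lnot q \lor r   (simplify)

\lnot q \lor r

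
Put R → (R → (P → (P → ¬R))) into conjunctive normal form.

R → (R → (P → (P → ¬R)))
≡ ¬R ∨ (R → (P → (P → ¬R)))
≡ ¬R ∨ ¬R ∨ (P → (P → ¬R))
≡ ¬R ∨ ¬R ∨ ¬P ∨ (P → ¬R)
≡ ¬R ∨ ¬R ∨ ¬P ∨ ¬P ∨ ¬R
≡ ¬R ∨ ¬P

¬R ∨ ¬P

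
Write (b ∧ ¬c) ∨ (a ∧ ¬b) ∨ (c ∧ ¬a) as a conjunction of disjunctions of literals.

(b ∧ ¬c) ∨ (a ∧ ¬b) ∨ (c ∧ ¬a)
⇔ (b ∨ a ∨ c) ∧ (b ∨ a ∨ ¬a) ∧ (b ∨ ¬b ∨ c) ∧ (b ∨ ¬b ∨ ¬a) ∧ (¬c ∨ a ∨ c) ∧ (¬c ∨ a ∨ ¬a) ∧ (¬c ∨ ¬b ∨ c) ∧ (¬c ∨ ¬b ∨ ¬a)   — distribute ∨ over ∧
⇔ (b ∨ a ∨ c) ∧ (¬c ∨ ¬b ∨ ¬a)   — simplify

(b ∨ a ∨ c) ∧ (¬c ∨ ¬b ∨ ¬a)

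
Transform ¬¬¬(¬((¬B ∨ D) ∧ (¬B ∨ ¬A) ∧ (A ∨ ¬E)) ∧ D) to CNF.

(¬B ∨ ¬A ∨ ¬D) ∧ (A ∨ ¬E ∨ ¬D)

¬¬¬(¬((¬B ∨ D) ∧ (¬B ∨ ¬A) ∧ (A ∨ ¬E)) ∧ D)
≡ ¬(¬((¬B ∨ D) ∧ (¬B ∨ ¬A) ∧ (A ∨ ¬E)) ∧ D)
≡ ¬¬((¬B ∨ D) ∧ (¬B ∨ ¬A) ∧ (A ∨ ¬E)) ∨ ¬D
≡ ((¬B ∨ D) ∧ (¬B ∨ ¬A) ∧ (A ∨ ¬E)) ∨ ¬D
≡ (¬B ∨ D ∨ ¬D) ∧ (¬B ∨ ¬A ∨ ¬D) ∧ (A ∨ ¬E ∨ ¬D)
≡ (¬B ∨ ¬A ∨ ¬D) ∧ (A ∨ ¬E ∨ ¬D)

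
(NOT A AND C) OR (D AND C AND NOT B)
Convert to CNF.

(NOT A OR D) AND (NOT A OR NOT B) AND C

(NOT A AND C) OR (D AND C AND NOT B)
= (NOT A OR D) AND (NOT A OR C) AND (NOT A OR NOT B) AND (C OR D) AND (C OR C) AND (C OR NOT B)
= (NOT A OR D) AND (NOT A OR NOT B) AND C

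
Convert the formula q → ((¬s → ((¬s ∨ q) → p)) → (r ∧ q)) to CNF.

q → ((¬s → ((¬s ∨ q) → p)) → (r ∧ q))
= ¬q ∨ ((¬s → ((¬s ∨ q) → p)) → (r ∧ q))   [eliminate →]
= ¬q ∨ ¬(¬s → ((¬s ∨ q) → p)) ∨ (r ∧ q)   [eliminate →]
= ¬q ∨ ¬(¬¬s ∨ ((¬s ∨ q) → p)) ∨ (r ∧ q)   [eliminate →]
= ¬q ∨ ¬(¬¬s ∨ ¬(¬s ∨ q) ∨ p) ∨ (r ∧ q)   [eliminate →]
= ¬q ∨ (¬¬¬s ∧ ¬¬(¬s ∨ q) ∧ ¬p) ∨ (r ∧ q)   [De Morgan]
= ¬q ∨ (¬s ∧ ¬¬(¬s ∨ q) ∧ ¬p) ∨ (r ∧ q)   [double negation]
= ¬q ∨ (¬s ∧ (¬s ∨ q) ∧ ¬p) ∨ (r ∧ q)   [double negation]
= (¬q ∨ ¬s ∨ r) ∧ (¬q ∨ ¬s ∨ q) ∧ (¬q ∨ ¬s ∨ q ∨ r) ∧ (¬q ∨ ¬s ∨ q ∨ q) ∧ (¬q ∨ ¬p ∨ r) ∧ (¬q ∨ ¬p ∨ q)   [distribute ∨ over ∧]
= (¬q ∨ ¬s ∨ r) ∧ (¬q ∨ ¬p ∨ r)   [simplify]

(¬q ∨ ¬s ∨ r) ∧ (¬q ∨ ¬p ∨ r)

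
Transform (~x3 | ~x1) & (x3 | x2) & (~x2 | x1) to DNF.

(~x3 | ~x1) & (x3 | x2) & (~x2 | x1)
= (~x3 & x3 & ~x2) | (~x3 & x3 & x1) | (~x3 & x2 & ~x2) | (~x3 & x2 & x1) | (~x1 & x3 & ~x2) | (~x1 & x3 & x1) | (~x1 & x2 & ~x2) | (~x1 & x2 & x1)   [distribute & over |]
= (~x3 & x2 & x1) | (~x1 & x3 & ~x2)   [simplify]

(~x3 & x2 & x1) | (~x1 & x3 & ~x2)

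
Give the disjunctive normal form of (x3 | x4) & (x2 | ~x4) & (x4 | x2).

(x3 | x4) & (x2 | ~x4) & (x4 | x2)
≡ (x3 & x2 & x4) | (x3 & x2 & x2) | (x3 & ~x4 & x4) | (x3 & ~x4 & x2) | (x4 & x2 & x4) | (x4 & x2 & x2) | (x4 & ~x4 & x4) | (x4 & ~x4 & x2)   — distribute & over |
≡ (x3 & x2) | (x4 & x2)   — simplify

(x3 & x2) | (x4 & x2)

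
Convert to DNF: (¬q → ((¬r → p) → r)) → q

(¬q ∧ p ∧ ¬r) ∨ q

(¬q → ((¬r → p) → r)) → q
⇔ ¬(¬q → ((¬r → p) → r)) ∨ q   [eliminate →]
⇔ ¬(¬¬q ∨ ((¬r → p) → r)) ∨ q   [eliminate →]
⇔ ¬(¬¬q ∨ ¬(¬r → p) ∨ r) ∨ q   [eliminate →]
⇔ ¬(¬¬q ∨ ¬(¬¬r ∨ p) ∨ r) ∨ q   [eliminate →]
⇔ (¬¬¬q ∧ ¬¬(¬¬r ∨ p) ∧ ¬r) ∨ q   [De Morgan]
⇔ (¬q ∧ ¬¬(¬¬r ∨ p) ∧ ¬r) ∨ q   [double negation]
⇔ (¬q ∧ (¬¬r ∨ p) ∧ ¬r) ∨ q   [double negation]
⇔ (¬q ∧ (r ∨ p) ∧ ¬r) ∨ q   [double negation]
⇔ (¬q ∧ r ∧ ¬r) ∨ (¬q ∧ p ∧ ¬r) ∨ q   [distribute ∧ over ∨]
⇔ (¬q ∧ p ∧ ¬r) ∨ q   [simplify]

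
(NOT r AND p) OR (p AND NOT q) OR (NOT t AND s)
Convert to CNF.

(NOT r OR NOT q OR NOT t) AND (NOT r OR NOT q OR s) AND (p OR NOT t) AND (p OR s)

(NOT r AND p) OR (p AND NOT q) OR (NOT t AND s)
= (NOT r OR p OR NOT t) AND (NOT r OR p OR s) AND (NOT r OR NOT q OR NOT t) AND (NOT r OR NOT q OR s) AND (p OR p OR NOT t) AND (p OR p OR s) AND (p OR NOT q OR NOT t) AND (p OR NOT q OR s)   [distribute OR over AND]
= (NOT r OR NOT q OR NOT t) AND (NOT r OR NOT q OR s) AND (p OR NOT t) AND (p OR s)   [simplify]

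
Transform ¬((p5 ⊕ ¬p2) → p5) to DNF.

¬p5 ∧ ¬p2

¬((p5 ⊕ ¬p2) → p5)
= ¬(¬(p5 ⊕ ¬p2) ∨ p5)
= ¬(¬((p5 ∧ ¬¬p2) ∨ (¬p5 ∧ ¬p2)) ∨ p5)
= ¬¬((p5 ∧ ¬¬p2) ∨ (¬p5 ∧ ¬p2)) ∧ ¬p5
= ((p5 ∧ ¬¬p2) ∨ (¬p5 ∧ ¬p2)) ∧ ¬p5
= ((p5 ∧ p2) ∨ (¬p5 ∧ ¬p2)) ∧ ¬p5
= (p5 ∧ p2 ∧ ¬p5) ∨ (¬p5 ∧ ¬p2 ∧ ¬p5)
= ¬p5 ∧ ¬p2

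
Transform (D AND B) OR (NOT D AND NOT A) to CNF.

(D AND B) OR (NOT D AND NOT A)
= (D OR NOT D) AND (D OR NOT A) AND (B OR NOT D) AND (B OR NOT A)   — distribute OR over AND
= (D OR NOT A) AND (B OR NOT D) AND (B OR NOT A)   — simplify

(D OR NOT A) AND (B OR NOT D) AND (B OR NOT A)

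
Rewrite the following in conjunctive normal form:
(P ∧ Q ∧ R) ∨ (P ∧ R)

P ∧ R

(P ∧ Q ∧ R) ∨ (P ∧ R)
= (P ∨ P) ∧ (P ∨ R) ∧ (Q ∨ P) ∧ (Q ∨ R) ∧ (R ∨ P) ∧ (R ∨ R)   [distribute ∨ over ∧]
= P ∧ R   [simplify]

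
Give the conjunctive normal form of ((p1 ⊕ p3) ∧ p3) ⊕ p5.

(¬p1 ∨ ¬p3 ∨ p5) ∧ (p3 ∨ p5) ∧ (¬p3 ∨ p1 ∨ ¬p5)

((p1 ⊕ p3) ∧ p3) ⊕ p5
= (((p1 ⊕ p3) ∧ p3) ∨ p5) ∧ ¬((p1 ⊕ p3) ∧ p3 ∧ p5)
= (((p1 ∨ p3) ∧ ¬(p1 ∧ p3) ∧ p3) ∨ p5) ∧ ¬((p1 ⊕ p3) ∧ p3 ∧ p5)
= (((p1 ∨ p3) ∧ ¬(p1 ∧ p3) ∧ p3) ∨ p5) ∧ ¬((p1 ∨ p3) ∧ ¬(p1 ∧ p3) ∧ p3 ∧ p5)
= (((p1 ∨ p3) ∧ (¬p1 ∨ ¬p3) ∧ p3) ∨ p5) ∧ ¬((p1 ∨ p3) ∧ ¬(p1 ∧ p3) ∧ p3 ∧ p5)
= (((p1 ∨ p3) ∧ (¬p1 ∨ ¬p3) ∧ p3) ∨ p5) ∧ (¬(p1 ∨ p3) ∨ ¬¬(p1 ∧ p3) ∨ ¬p3 ∨ ¬p5)
= (((p1 ∨ p3) ∧ (¬p1 ∨ ¬p3) ∧ p3) ∨ p5) ∧ ((¬p1 ∧ ¬p3) ∨ ¬¬(p1 ∧ p3) ∨ ¬p3 ∨ ¬p5)
= (((p1 ∨ p3) ∧ (¬p1 ∨ ¬p3) ∧ p3) ∨ p5) ∧ ((¬p1 ∧ ¬p3) ∨ (p1 ∧ p3) ∨ ¬p3 ∨ ¬p5)
= (p1 ∨ p3 ∨ p5) ∧ (¬p1 ∨ ¬p3 ∨ p5) ∧ (p3 ∨ p5) ∧ (¬p1 ∨ p1 ∨ ¬p3 ∨ ¬p5) ∧ (¬p1 ∨ p3 ∨ ¬p3 ∨ ¬p5) ∧ (¬p3 ∨ p1 ∨ ¬p3 ∨ ¬p5) ∧ (¬p3 ∨ p3 ∨ ¬p3 ∨ ¬p5)
= (¬p1 ∨ ¬p3 ∨ p5) ∧ (p3 ∨ p5) ∧ (¬p3 ∨ p1 ∨ ¬p5)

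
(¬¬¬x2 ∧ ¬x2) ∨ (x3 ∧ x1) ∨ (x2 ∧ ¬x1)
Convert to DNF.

¬x2 ∨ (x3 ∧ x1) ∨ (x2 ∧ ¬x1)

(¬¬¬x2 ∧ ¬x2) ∨ (x3 ∧ x1) ∨ (x2 ∧ ¬x1)
= (¬x2 ∧ ¬x2) ∨ (x3 ∧ x1) ∨ (x2 ∧ ¬x1)   [double negation]
= ¬x2 ∨ (x3 ∧ x1) ∨ (x2 ∧ ¬x1)   [simplify]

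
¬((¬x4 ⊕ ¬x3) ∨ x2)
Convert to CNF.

(x4 ∨ ¬x3) ∧ (x3 ∨ ¬x4) ∧ ¬x2

¬((¬x4 ⊕ ¬x3) ∨ x2)
≡ ¬(((¬x4 ∨ ¬x3) ∧ ¬(¬x4 ∧ ¬x3)) ∨ x2)   [expand ⊕]
≡ ¬((¬x4 ∨ ¬x3) ∧ ¬(¬x4 ∧ ¬x3)) ∧ ¬x2   [De Morgan]
≡ (¬(¬x4 ∨ ¬x3) ∨ ¬¬(¬x4 ∧ ¬x3)) ∧ ¬x2   [De Morgan]
≡ ((¬¬x4 ∧ ¬¬x3) ∨ ¬¬(¬x4 ∧ ¬x3)) ∧ ¬x2   [De Morgan]
≡ ((x4 ∧ ¬¬x3) ∨ ¬¬(¬x4 ∧ ¬x3)) ∧ ¬x2   [double negation]
≡ ((x4 ∧ x3) ∨ ¬¬(¬x4 ∧ ¬x3)) ∧ ¬x2   [double negation]
≡ ((x4 ∧ x3) ∨ (¬x4 ∧ ¬x3)) ∧ ¬x2   [double negation]
≡ (x4 ∨ ¬x4) ∧ (x4 ∨ ¬x3) ∧ (x3 ∨ ¬x4) ∧ (x3 ∨ ¬x3) ∧ ¬x2   [distribute ∨ over ∧]
≡ (x4 ∨ ¬x3) ∧ (x3 ∨ ¬x4) ∧ ¬x2   [simplify]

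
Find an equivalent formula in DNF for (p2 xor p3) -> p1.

(~p2 & ~p3) | (p3 & p2) | p1

(p2 xor p3) -> p1
≡ ~(p2 xor p3) | p1   — eliminate ->
≡ ~((p2 & ~p3) | (~p2 & p3)) | p1   — expand xor
≡ (~(p2 & ~p3) & ~(~p2 & p3)) | p1   — De Morgan
≡ ((~p2 | ~~p3) & ~(~p2 & p3)) | p1   — De Morgan
≡ ((~p2 | p3) & ~(~p2 & p3)) | p1   — double negation
≡ ((~p2 | p3) & (~~p2 | ~p3)) | p1   — De Morgan
≡ ((~p2 | p3) & (p2 | ~p3)) | p1   — double negation
≡ (~p2 & p2) | (~p2 & ~p3) | (p3 & p2) | (p3 & ~p3) | p1   — distribute & over |
≡ (~p2 & ~p3) | (p3 & p2) | p1   — simplify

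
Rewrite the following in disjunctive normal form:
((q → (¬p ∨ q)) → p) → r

((q → (¬p ∨ q)) → p) → r
≡ ¬((q → (¬p ∨ q)) → p) ∨ r   [eliminate →]
≡ ¬(¬(q → (¬p ∨ q)) ∨ p) ∨ r   [eliminate →]
≡ ¬(¬(¬q ∨ ¬p ∨ q) ∨ p) ∨ r   [eliminate →]
≡ (¬¬(¬q ∨ ¬p ∨ q) ∧ ¬p) ∨ r   [De Morgan]
≡ ((¬q ∨ ¬p ∨ q) ∧ ¬p) ∨ r   [double negation]
≡ (¬q ∧ ¬p) ∨ (¬p ∧ ¬p) ∨ (q ∧ ¬p) ∨ r   [distribute ∧ over ∨]
≡ ¬p ∨ r   [simplify]

¬p ∨ r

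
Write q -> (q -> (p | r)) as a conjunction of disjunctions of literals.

~q | p | r

q -> (q -> (p | r))
⇔ ~q | (q -> (p | r))   (eliminate ->)
⇔ ~q | ~q | p | r   (eliminate ->)
⇔ ~q | p | r   (simplify)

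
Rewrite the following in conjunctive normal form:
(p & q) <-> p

(p & q) <-> p
= ((p & q) -> p) & (p -> (p & q))   (eliminate <->)
= (~(p & q) | p) & (p -> (p & q))   (eliminate ->)
= (~(p & q) | p) & (~p | (p & q))   (eliminate ->)
= (~p | ~q | p) & (~p | (p & q))   (De Morgan)
= (~p | ~q | p) & (~p | p) & (~p | q)   (distribute | over &)
= ~p | q   (simplify)

~p | q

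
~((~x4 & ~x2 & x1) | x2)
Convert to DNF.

~((~x4 & ~x2 & x1) | x2)
≡ ~(~x4 & ~x2 & x1) & ~x2   — De Morgan
≡ (~~x4 | ~~x2 | ~x1) & ~x2   — De Morgan
≡ (x4 | ~~x2 | ~x1) & ~x2   — double negation
≡ (x4 | x2 | ~x1) & ~x2   — double negation
≡ (x4 & ~x2) | (x2 & ~x2) | (~x1 & ~x2)   — distribute & over |
≡ (x4 & ~x2) | (~x1 & ~x2)   — simplify

(x4 & ~x2) | (~x1 & ~x2)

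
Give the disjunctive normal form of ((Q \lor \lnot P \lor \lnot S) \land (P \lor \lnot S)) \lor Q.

((Q \lor \lnot P \lor \lnot S) \land (P \lor \lnot S)) \lor Q
≡ (Q \land P) \lor (Q \land \lnot S) \lor (\lnot P \land P) \lor (\lnot P \land \lnot S) \lor (\lnot S \land P) \lor (\lnot S \land \lnot S) \lor Q   [distribute \land over \lor]
≡ \lnot S \lor Q   [simplify]

\lnot S \lor Q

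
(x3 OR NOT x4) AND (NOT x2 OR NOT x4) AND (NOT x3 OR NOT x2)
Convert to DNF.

(x3 AND NOT x2) OR (NOT x4 AND NOT x2) OR (NOT x4 AND NOT x3)

(x3 OR NOT x4) AND (NOT x2 OR NOT x4) AND (NOT x3 OR NOT x2)
= (x3 AND NOT x2 AND NOT x3) OR (x3 AND NOT x2 AND NOT x2) OR (x3 AND NOT x4 AND NOT x3) OR (x3 AND NOT x4 AND NOT x2) OR (NOT x4 AND NOT x2 AND NOT x3) OR (NOT x4 AND NOT x2 AND NOT x2) OR (NOT x4 AND NOT x4 AND NOT x3) OR (NOT x4 AND NOT x4 AND NOT x2)   [distribute AND over OR]
= (x3 AND NOT x2) OR (NOT x4 AND NOT x2) OR (NOT x4 AND NOT x3)   [simplify]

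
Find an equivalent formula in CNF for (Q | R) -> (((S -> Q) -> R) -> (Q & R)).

(Q | R) -> (((S -> Q) -> R) -> (Q & R))
≡ ~(Q | R) | (((S -> Q) -> R) -> (Q & R))   [eliminate ->]
≡ ~(Q | R) | ~((S -> Q) -> R) | (Q & R)   [eliminate ->]
≡ ~(Q | R) | ~(~(S -> Q) | R) | (Q & R)   [eliminate ->]
≡ ~(Q | R) | ~(~(~S | Q) | R) | (Q & R)   [eliminate ->]
≡ (~Q & ~R) | ~(~(~S | Q) | R) | (Q & R)   [De Morgan]
≡ (~Q & ~R) | (~~(~S | Q) & ~R) | (Q & R)   [De Morgan]
≡ (~Q & ~R) | ((~S | Q) & ~R) | (Q & R)   [double negation]
≡ (~Q | ~S | Q | Q) & (~Q | ~S | Q | R) & (~Q | ~R | Q) & (~Q | ~R | R) & (~R | ~S | Q | Q) & (~R | ~S | Q | R) & (~R | ~R | Q) & (~R | ~R | R)   [distribute | over &]
≡ ~R | Q   [simplify]

~R | Q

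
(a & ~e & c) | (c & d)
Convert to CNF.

(a | d) & (~e | d) & c

(a & ~e & c) | (c & d)
⇔ (a | c) & (a | d) & (~e | c) & (~e | d) & (c | c) & (c | d)   — distribute | over &
⇔ (a | d) & (~e | d) & c   — simplify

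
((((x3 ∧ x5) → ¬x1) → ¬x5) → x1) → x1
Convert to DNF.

((((x3 ∧ x5) → ¬x1) → ¬x5) → x1) → x1
≡ ¬((((x3 ∧ x5) → ¬x1) → ¬x5) → x1) ∨ x1   [eliminate →]
≡ ¬(¬(((x3 ∧ x5) → ¬x1) → ¬x5) ∨ x1) ∨ x1   [eliminate →]
≡ ¬(¬(¬((x3 ∧ x5) → ¬x1) ∨ ¬x5) ∨ x1) ∨ x1   [eliminate →]
≡ ¬(¬(¬(¬(x3 ∧ x5) ∨ ¬x1) ∨ ¬x5) ∨ x1) ∨ x1   [eliminate →]
≡ (¬¬(¬(¬(x3 ∧ x5) ∨ ¬x1) ∨ ¬x5) ∧ ¬x1) ∨ x1   [De Morgan]
≡ ((¬(¬(x3 ∧ x5) ∨ ¬x1) ∨ ¬x5) ∧ ¬x1) ∨ x1   [double negation]
≡ (((¬¬(x3 ∧ x5) ∧ ¬¬x1) ∨ ¬x5) ∧ ¬x1) ∨ x1   [De Morgan]
≡ (((x3 ∧ x5 ∧ ¬¬x1) ∨ ¬x5) ∧ ¬x1) ∨ x1   [double negation]
≡ (((x3 ∧ x5 ∧ x1) ∨ ¬x5) ∧ ¬x1) ∨ x1   [double negation]
≡ (x3 ∧ x5 ∧ x1 ∧ ¬x1) ∨ (¬x5 ∧ ¬x1) ∨ x1   [distribute ∧ over ∨]
≡ (¬x5 ∧ ¬x1) ∨ x1   [simplify]

(¬x5 ∧ ¬x1) ∨ x1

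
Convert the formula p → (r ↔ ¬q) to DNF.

p → (r ↔ ¬q)
≡ ¬p ∨ (r ↔ ¬q)   — eliminate →
≡ ¬p ∨ (r → ¬q) ∧ (¬q → r)   — eliminate ↔
≡ ¬p ∨ (¬r ∨ ¬q) ∧ (¬q → r)   — eliminate →
≡ ¬p ∨ (¬r ∨ ¬q) ∧ (¬¬q ∨ r)   — eliminate →
≡ ¬p ∨ (¬r ∨ ¬q) ∧ (q ∨ r)   — double negation
≡ ¬p ∨ ¬r ∧ q ∨ ¬r ∧ r ∨ ¬q ∧ q ∨ ¬q ∧ r   — distribute ∧ over ∨
≡ ¬p ∨ ¬r ∧ q ∨ ¬q ∧ r   — simplify

¬p ∨ ¬r ∧ q ∨ ¬q ∧ r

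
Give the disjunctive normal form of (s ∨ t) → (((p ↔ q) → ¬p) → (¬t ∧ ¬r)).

(s ∨ t) → (((p ↔ q) → ¬p) → (¬t ∧ ¬r))
= ¬(s ∨ t) ∨ (((p ↔ q) → ¬p) → (¬t ∧ ¬r))   [eliminate →]
= ¬(s ∨ t) ∨ ¬((p ↔ q) → ¬p) ∨ (¬t ∧ ¬r)   [eliminate →]
= ¬(s ∨ t) ∨ ¬(¬(p ↔ q) ∨ ¬p) ∨ (¬t ∧ ¬r)   [eliminate →]
= ¬(s ∨ t) ∨ ¬(¬((p → q) ∧ (q → p)) ∨ ¬p) ∨ (¬t ∧ ¬r)   [eliminate ↔]
= ¬(s ∨ t) ∨ ¬(¬((¬p ∨ q) ∧ (q → p)) ∨ ¬p) ∨ (¬t ∧ ¬r)   [eliminate →]
= ¬(s ∨ t) ∨ ¬(¬((¬p ∨ q) ∧ (¬q ∨ p)) ∨ ¬p) ∨ (¬t ∧ ¬r)   [eliminate →]
= (¬s ∧ ¬t) ∨ ¬(¬((¬p ∨ q) ∧ (¬q ∨ p)) ∨ ¬p) ∨ (¬t ∧ ¬r)   [De Morgan]
= (¬s ∧ ¬t) ∨ (¬¬((¬p ∨ q) ∧ (¬q ∨ p)) ∧ ¬¬p) ∨ (¬t ∧ ¬r)   [De Morgan]
= (¬s ∧ ¬t) ∨ ((¬p ∨ q) ∧ (¬q ∨ p) ∧ ¬¬p) ∨ (¬t ∧ ¬r)   [double negation]
= (¬s ∧ ¬t) ∨ ((¬p ∨ q) ∧ (¬q ∨ p) ∧ p) ∨ (¬t ∧ ¬r)   [double negation]
= (¬s ∧ ¬t) ∨ (¬p ∧ ¬q ∧ p) ∨ (¬p ∧ p ∧ p) ∨ (q ∧ ¬q ∧ p) ∨ (q ∧ p ∧ p) ∨ (¬t ∧ ¬r)   [distribute ∧ over ∨]
= (¬s ∧ ¬t) ∨ (q ∧ p) ∨ (¬t ∧ ¬r)   [simplify]

(¬s ∧ ¬t) ∨ (q ∧ p) ∨ (¬t ∧ ¬r)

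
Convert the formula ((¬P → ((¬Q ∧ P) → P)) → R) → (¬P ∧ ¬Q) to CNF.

(¬R ∨ ¬P) ∧ (¬R ∨ ¬Q)

((¬P → ((¬Q ∧ P) → P)) → R) → (¬P ∧ ¬Q)
≡ ¬((¬P → ((¬Q ∧ P) → P)) → R) ∨ (¬P ∧ ¬Q)   — eliminate →
≡ ¬(¬(¬P → ((¬Q ∧ P) → P)) ∨ R) ∨ (¬P ∧ ¬Q)   — eliminate →
≡ ¬(¬(¬¬P ∨ ((¬Q ∧ P) → P)) ∨ R) ∨ (¬P ∧ ¬Q)   — eliminate →
≡ ¬(¬(¬¬P ∨ ¬(¬Q ∧ P) ∨ P) ∨ R) ∨ (¬P ∧ ¬Q)   — eliminate →
≡ (¬¬(¬¬P ∨ ¬(¬Q ∧ P) ∨ P) ∧ ¬R) ∨ (¬P ∧ ¬Q)   — De Morgan
≡ ((¬¬P ∨ ¬(¬Q ∧ P) ∨ P) ∧ ¬R) ∨ (¬P ∧ ¬Q)   — double negation
≡ ((P ∨ ¬(¬Q ∧ P) ∨ P) ∧ ¬R) ∨ (¬P ∧ ¬Q)   — double negation
≡ ((P ∨ ¬¬Q ∨ ¬P ∨ P) ∧ ¬R) ∨ (¬P ∧ ¬Q)   — De Morgan
≡ ((P ∨ Q ∨ ¬P ∨ P) ∧ ¬R) ∨ (¬P ∧ ¬Q)   — double negation
≡ (P ∨ Q ∨ ¬P ∨ P ∨ ¬P) ∧ (P ∨ Q ∨ ¬P ∨ P ∨ ¬Q) ∧ (¬R ∨ ¬P) ∧ (¬R ∨ ¬Q)   — distribute ∨ over ∧
≡ (¬R ∨ ¬P) ∧ (¬R ∨ ¬Q)   — simplify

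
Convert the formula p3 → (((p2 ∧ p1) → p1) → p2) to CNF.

p3 → (((p2 ∧ p1) → p1) → p2)
= ¬p3 ∨ (((p2 ∧ p1) → p1) → p2)   (eliminate →)
= ¬p3 ∨ ¬((p2 ∧ p1) → p1) ∨ p2   (eliminate →)
= ¬p3 ∨ ¬(¬(p2 ∧ p1) ∨ p1) ∨ p2   (eliminate →)
= ¬p3 ∨ (¬¬(p2 ∧ p1) ∧ ¬p1) ∨ p2   (De Morgan)
= ¬p3 ∨ (p2 ∧ p1 ∧ ¬p1) ∨ p2   (double negation)
= (¬p3 ∨ p2 ∨ p2) ∧ (¬p3 ∨ p1 ∨ p2) ∧ (¬p3 ∨ ¬p1 ∨ p2)   (distribute ∨ over ∧)
= ¬p3 ∨ p2   (simplify)

¬p3 ∨ p2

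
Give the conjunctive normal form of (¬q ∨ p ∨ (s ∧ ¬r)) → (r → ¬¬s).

(q ∨ ¬r ∨ s) ∧ (¬p ∨ ¬r ∨ s)

(¬q ∨ p ∨ (s ∧ ¬r)) → (r → ¬¬s)
≡ ¬(¬q ∨ p ∨ (s ∧ ¬r)) ∨ (r → ¬¬s)   [eliminate →]
≡ ¬(¬q ∨ p ∨ (s ∧ ¬r)) ∨ ¬r ∨ ¬¬s   [eliminate →]
≡ (¬¬q ∧ ¬p ∧ ¬(s ∧ ¬r)) ∨ ¬r ∨ ¬¬s   [De Morgan]
≡ (q ∧ ¬p ∧ ¬(s ∧ ¬r)) ∨ ¬r ∨ ¬¬s   [double negation]
≡ (q ∧ ¬p ∧ (¬s ∨ ¬¬r)) ∨ ¬r ∨ ¬¬s   [De Morgan]
≡ (q ∧ ¬p ∧ (¬s ∨ r)) ∨ ¬r ∨ ¬¬s   [double negation]
≡ (q ∧ ¬p ∧ (¬s ∨ r)) ∨ ¬r ∨ s   [double negation]
≡ (q ∨ ¬r ∨ s) ∧ (¬p ∨ ¬r ∨ s) ∧ (¬s ∨ r ∨ ¬r ∨ s)   [distribute ∨ over ∧]
≡ (q ∨ ¬r ∨ s) ∧ (¬p ∨ ¬r ∨ s)   [simplify]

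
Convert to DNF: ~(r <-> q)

~(r <-> q)
⇔ ~((r -> q) & (q -> r))   [eliminate <->]
⇔ ~((~r | q) & (q -> r))   [eliminate ->]
⇔ ~((~r | q) & (~q | r))   [eliminate ->]
⇔ ~(~r | q) | ~(~q | r)   [De Morgan]
⇔ (~~r & ~q) | ~(~q | r)   [De Morgan]
⇔ (r & ~q) | ~(~q | r)   [double negation]
⇔ (r & ~q) | (~~q & ~r)   [De Morgan]
⇔ (r & ~q) | (q & ~r)   [double negation]

(r & ~q) | (q & ~r)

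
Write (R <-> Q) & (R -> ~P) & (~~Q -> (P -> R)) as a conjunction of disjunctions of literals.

(~R | Q) & (~Q | R) & (~R | ~P)

(R <-> Q) & (R -> ~P) & (~~Q -> (P -> R))
≡ (R -> Q) & (Q -> R) & (R -> ~P) & (~~Q -> (P -> R))   [eliminate <->]
≡ (~R | Q) & (Q -> R) & (R -> ~P) & (~~Q -> (P -> R))   [eliminate ->]
≡ (~R | Q) & (~Q | R) & (R -> ~P) & (~~Q -> (P -> R))   [eliminate ->]
≡ (~R | Q) & (~Q | R) & (~R | ~P) & (~~Q -> (P -> R))   [eliminate ->]
≡ (~R | Q) & (~Q | R) & (~R | ~P) & (~~~Q | (P -> R))   [eliminate ->]
≡ (~R | Q) & (~Q | R) & (~R | ~P) & (~~~Q | ~P | R)   [eliminate ->]
≡ (~R | Q) & (~Q | R) & (~R | ~P) & (~Q | ~P | R)   [double negation]
≡ (~R | Q) & (~Q | R) & (~R | ~P)   [simplify]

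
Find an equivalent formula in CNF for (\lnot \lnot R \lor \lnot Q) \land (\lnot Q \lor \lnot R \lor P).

(R \lor \lnot Q) \land (\lnot Q \lor \lnot R \lor P)

(\lnot \lnot R \lor \lnot Q) \land (\lnot Q \lor \lnot R \lor P)
⇔ (R \lor \lnot Q) \land (\lnot Q \lor \lnot R \lor P)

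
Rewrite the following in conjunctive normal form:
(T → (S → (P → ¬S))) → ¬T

(S ∨ ¬T) ∧ (P ∨ ¬T)

(T → (S → (P → ¬S))) → ¬T
⇔ ¬(T → (S → (P → ¬S))) ∨ ¬T   (eliminate →)
⇔ ¬(¬T ∨ (S → (P → ¬S))) ∨ ¬T   (eliminate →)
⇔ ¬(¬T ∨ ¬S ∨ (P → ¬S)) ∨ ¬T   (eliminate →)
⇔ ¬(¬T ∨ ¬S ∨ ¬P ∨ ¬S) ∨ ¬T   (eliminate →)
⇔ (¬¬T ∧ ¬¬S ∧ ¬¬P ∧ ¬¬S) ∨ ¬T   (De Morgan)
⇔ (T ∧ ¬¬S ∧ ¬¬P ∧ ¬¬S) ∨ ¬T   (double negation)
⇔ (T ∧ S ∧ ¬¬P ∧ ¬¬S) ∨ ¬T   (double negation)
⇔ (T ∧ S ∧ P ∧ ¬¬S) ∨ ¬T   (double negation)
⇔ (T ∧ S ∧ P ∧ S) ∨ ¬T   (double negation)
⇔ (T ∨ ¬T) ∧ (S ∨ ¬T) ∧ (P ∨ ¬T) ∧ (S ∨ ¬T)   (distribute ∨ over ∧)
⇔ (S ∨ ¬T) ∧ (P ∨ ¬T)   (simplify)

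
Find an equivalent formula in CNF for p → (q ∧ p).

¬p ∨ q

p → (q ∧ p)
= ¬p ∨ (q ∧ p)
= (¬p ∨ q) ∧ (¬p ∨ p)
= ¬p ∨ q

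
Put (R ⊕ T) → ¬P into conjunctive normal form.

(R ⊕ T) → ¬P
⇔ ¬(R ⊕ T) ∨ ¬P   (eliminate →)
⇔ ¬((R ∨ T) ∧ ¬(R ∧ T)) ∨ ¬P   (expand ⊕)
⇔ ¬(R ∨ T) ∨ ¬¬(R ∧ T) ∨ ¬P   (De Morgan)
⇔ (¬R ∧ ¬T) ∨ ¬¬(R ∧ T) ∨ ¬P   (De Morgan)
⇔ (¬R ∧ ¬T) ∨ (R ∧ T) ∨ ¬P   (double negation)
⇔ (¬R ∨ R ∨ ¬P) ∧ (¬R ∨ T ∨ ¬P) ∧ (¬T ∨ R ∨ ¬P) ∧ (¬T ∨ T ∨ ¬P)   (distribute ∨ over ∧)
⇔ (¬R ∨ T ∨ ¬P) ∧ (¬T ∨ R ∨ ¬P)   (simplify)

(¬R ∨ T ∨ ¬P) ∧ (¬T ∨ R ∨ ¬P)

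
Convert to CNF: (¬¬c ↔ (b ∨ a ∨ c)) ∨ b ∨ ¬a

¬a ∨ c ∨ b

(¬¬c ↔ (b ∨ a ∨ c)) ∨ b ∨ ¬a
⇔ ((¬¬c → (b ∨ a ∨ c)) ∧ ((b ∨ a ∨ c) → ¬¬c)) ∨ b ∨ ¬a
⇔ ((¬¬¬c ∨ b ∨ a ∨ c) ∧ ((b ∨ a ∨ c) → ¬¬c)) ∨ b ∨ ¬a
⇔ ((¬¬¬c ∨ b ∨ a ∨ c) ∧ (¬(b ∨ a ∨ c) ∨ ¬¬c)) ∨ b ∨ ¬a
⇔ ((¬c ∨ b ∨ a ∨ c) ∧ (¬(b ∨ a ∨ c) ∨ ¬¬c)) ∨ b ∨ ¬a
⇔ ((¬c ∨ b ∨ a ∨ c) ∧ ((¬b ∧ ¬a ∧ ¬c) ∨ ¬¬c)) ∨ b ∨ ¬a
⇔ ((¬c ∨ b ∨ a ∨ c) ∧ ((¬b ∧ ¬a ∧ ¬c) ∨ c)) ∨ b ∨ ¬a
⇔ (¬c ∨ b ∨ a ∨ c ∨ b ∨ ¬a) ∧ (¬b ∨ c ∨ b ∨ ¬a) ∧ (¬a ∨ c ∨ b ∨ ¬a) ∧ (¬c ∨ c ∨ b ∨ ¬a)
⇔ ¬a ∨ c ∨ b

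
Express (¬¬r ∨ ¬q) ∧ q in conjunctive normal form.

(¬¬r ∨ ¬q) ∧ q
= (r ∨ ¬q) ∧ q   (double negation)

(r ∨ ¬q) ∧ q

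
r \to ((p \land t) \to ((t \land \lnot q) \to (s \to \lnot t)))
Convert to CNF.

r \to ((p \land t) \to ((t \land \lnot q) \to (s \to \lnot t)))
= \lnot r \lor ((p \land t) \to ((t \land \lnot q) \to (s \to \lnot t)))   [eliminate \to]
= \lnot r \lor \lnot (p \land t) \lor ((t \land \lnot q) \to (s \to \lnot t))   [eliminate \to]
= \lnot r \lor \lnot (p \land t) \lor \lnot (t \land \lnot q) \lor (s \to \lnot t)   [eliminate \to]
= \lnot r \lor \lnot (p \land t) \lor \lnot (t \land \lnot q) \lor \lnot s \lor \lnot t   [eliminate \to]
= \lnot r \lor \lnot p \lor \lnot t \lor \lnot (t \land \lnot q) \lor \lnot s \lor \lnot t   [De Morgan]
= \lnot r \lor \lnot p \lor \lnot t \lor \lnot t \lor \lnot \lnot q \lor \lnot s \lor \lnot t   [De Morgan]
= \lnot r \lor \lnot p \lor \lnot t \lor \lnot t \lor q \lor \lnot s \lor \lnot t   [double negation]
= \lnot r \lor \lnot p \lor \lnot t \lor q \lor \lnot s   [simplify]

\lnot r \lor \lnot p \lor \lnot t \lor q \lor \lnot s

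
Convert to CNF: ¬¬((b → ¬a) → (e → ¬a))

¬¬((b → ¬a) → (e → ¬a))
= ¬¬(¬(b → ¬a) ∨ (e → ¬a))   — eliminate →
= ¬¬(¬(¬b ∨ ¬a) ∨ (e → ¬a))   — eliminate →
= ¬¬(¬(¬b ∨ ¬a) ∨ ¬e ∨ ¬a)   — eliminate →
= ¬(¬b ∨ ¬a) ∨ ¬e ∨ ¬a   — double negation
= (¬¬b ∧ ¬¬a) ∨ ¬e ∨ ¬a   — De Morgan
= (b ∧ ¬¬a) ∨ ¬e ∨ ¬a   — double negation
= (b ∧ a) ∨ ¬e ∨ ¬a   — double negation
= (b ∨ ¬e ∨ ¬a) ∧ (a ∨ ¬e ∨ ¬a)   — distribute ∨ over ∧
= b ∨ ¬e ∨ ¬a   — simplify

b ∨ ¬e ∨ ¬a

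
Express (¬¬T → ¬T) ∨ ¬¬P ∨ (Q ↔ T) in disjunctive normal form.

(¬¬T → ¬T) ∨ ¬¬P ∨ (Q ↔ T)
≡ ¬¬¬T ∨ ¬T ∨ ¬¬P ∨ (Q ↔ T)
≡ ¬¬¬T ∨ ¬T ∨ ¬¬P ∨ ((Q → T) ∧ (T → Q))
≡ ¬¬¬T ∨ ¬T ∨ ¬¬P ∨ ((¬Q ∨ T) ∧ (T → Q))
≡ ¬¬¬T ∨ ¬T ∨ ¬¬P ∨ ((¬Q ∨ T) ∧ (¬T ∨ Q))
≡ ¬T ∨ ¬T ∨ ¬¬P ∨ ((¬Q ∨ T) ∧ (¬T ∨ Q))
≡ ¬T ∨ ¬T ∨ P ∨ ((¬Q ∨ T) ∧ (¬T ∨ Q))
≡ ¬T ∨ ¬T ∨ P ∨ (¬Q ∧ ¬T) ∨ (¬Q ∧ Q) ∨ (T ∧ ¬T) ∨ (T ∧ Q)
≡ ¬T ∨ P ∨ (T ∧ Q)

¬T ∨ P ∨ (T ∧ Q)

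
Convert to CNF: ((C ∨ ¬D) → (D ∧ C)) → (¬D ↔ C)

((C ∨ ¬D) → (D ∧ C)) → (¬D ↔ C)
= ¬((C ∨ ¬D) → (D ∧ C)) ∨ (¬D ↔ C)
= ¬(¬(C ∨ ¬D) ∨ (D ∧ C)) ∨ (¬D ↔ C)
= ¬(¬(C ∨ ¬D) ∨ (D ∧ C)) ∨ ((¬D → C) ∧ (C → ¬D))
= ¬(¬(C ∨ ¬D) ∨ (D ∧ C)) ∨ ((¬¬D ∨ C) ∧ (C → ¬D))
= ¬(¬(C ∨ ¬D) ∨ (D ∧ C)) ∨ ((¬¬D ∨ C) ∧ (¬C ∨ ¬D))
= (¬¬(C ∨ ¬D) ∧ ¬(D ∧ C)) ∨ ((¬¬D ∨ C) ∧ (¬C ∨ ¬D))
= ((C ∨ ¬D) ∧ ¬(D ∧ C)) ∨ ((¬¬D ∨ C) ∧ (¬C ∨ ¬D))
= ((C ∨ ¬D) ∧ (¬D ∨ ¬C)) ∨ ((¬¬D ∨ C) ∧ (¬C ∨ ¬D))
= ((C ∨ ¬D) ∧ (¬D ∨ ¬C)) ∨ ((D ∨ C) ∧ (¬C ∨ ¬D))
= (C ∨ ¬D ∨ D ∨ C) ∧ (C ∨ ¬D ∨ ¬C ∨ ¬D) ∧ (¬D ∨ ¬C ∨ D ∨ C) ∧ (¬D ∨ ¬C ∨ ¬C ∨ ¬D)
= ¬D ∨ ¬C

¬D ∨ ¬C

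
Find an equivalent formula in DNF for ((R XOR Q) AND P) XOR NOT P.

(R AND NOT Q AND P) OR (NOT R AND Q AND P) OR NOT P

((R XOR Q) AND P) XOR NOT P
≡ ((R XOR Q) AND P AND NOT NOT P) OR (NOT ((R XOR Q) AND P) AND NOT P)   [expand XOR]
≡ (((R AND NOT Q) OR (NOT R AND Q)) AND P AND NOT NOT P) OR (NOT ((R XOR Q) AND P) AND NOT P)   [expand XOR]
≡ (((R AND NOT Q) OR (NOT R AND Q)) AND P AND NOT NOT P) OR (NOT (((R AND NOT Q) OR (NOT R AND Q)) AND P) AND NOT P)   [expand XOR]
≡ (((R AND NOT Q) OR (NOT R AND Q)) AND P AND P) OR (NOT (((R AND NOT Q) OR (NOT R AND Q)) AND P) AND NOT P)   [double negation]
≡ (((R AND NOT Q) OR (NOT R AND Q)) AND P AND P) OR ((NOT ((R AND NOT Q) OR (NOT R AND Q)) OR NOT P) AND NOT P)   [De Morgan]
≡ (((R AND NOT Q) OR (NOT R AND Q)) AND P AND P) OR (((NOT (R AND NOT Q) AND NOT (NOT R AND Q)) OR NOT P) AND NOT P)   [De Morgan]
≡ (((R AND NOT Q) OR (NOT R AND Q)) AND P AND P) OR ((((NOT R OR NOT NOT Q) AND NOT (NOT R AND Q)) OR NOT P) AND NOT P)   [De Morgan]
≡ (((R AND NOT Q) OR (NOT R AND Q)) AND P AND P) OR ((((NOT R OR Q) AND NOT (NOT R AND Q)) OR NOT P) AND NOT P)   [double negation]
≡ (((R AND NOT Q) OR (NOT R AND Q)) AND P AND P) OR ((((NOT R OR Q) AND (NOT NOT R OR NOT Q)) OR NOT P) AND NOT P)   [De Morgan]
≡ (((R AND NOT Q) OR (NOT R AND Q)) AND P AND P) OR ((((NOT R OR Q) AND (R OR NOT Q)) OR NOT P) AND NOT P)   [double negation]
≡ (R AND NOT Q AND P AND P) OR (NOT R AND Q AND P AND P) OR (NOT R AND R AND NOT P) OR (NOT R AND NOT Q AND NOT P) OR (Q AND R AND NOT P) OR (Q AND NOT Q AND NOT P) OR (NOT P AND NOT P)   [distribute AND over OR]
≡ (R AND NOT Q AND P) OR (NOT R AND Q AND P) OR NOT P   [simplify]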